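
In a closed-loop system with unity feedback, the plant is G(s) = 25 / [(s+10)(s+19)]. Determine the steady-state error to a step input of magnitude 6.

228/43

The open loop has no poles at the origin → type 0 system.
K_p = lim_{s→0} G(s) = 25 / (10·19) = 5/38.
e_ss = 6/(1 + K_p) = 6/(43/38) = 228/43.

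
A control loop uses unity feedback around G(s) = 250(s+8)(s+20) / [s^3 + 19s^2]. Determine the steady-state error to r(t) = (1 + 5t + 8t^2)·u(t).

0.0076

The denominator has no term below 19s^2 — 2 poles at s=0, type 2. Taking each input component in turn:
  • 1: tracked with zero error.
  • 5t: tracked with zero error.
  • 8t^2: e_ss = 16/K_a with K_a=40000/19 → 0.0076.
Total e_ss = 0.0076.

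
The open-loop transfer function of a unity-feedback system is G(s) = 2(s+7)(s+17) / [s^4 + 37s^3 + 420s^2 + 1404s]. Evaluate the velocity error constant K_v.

Factoring s from the denominator leaves a polynomial with constant term 1404, so the system is type 1.
K_v = lim_{s→0} s·G(s) = 2·7·17 / 1404 = 119/702.

119/702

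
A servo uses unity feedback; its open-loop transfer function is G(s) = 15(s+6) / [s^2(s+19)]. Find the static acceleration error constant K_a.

System type = 2 (two poles at s=0).
K_a = lim_{s→0} s^2·G(s) = 15·6 / (19) = 90/19.

90/19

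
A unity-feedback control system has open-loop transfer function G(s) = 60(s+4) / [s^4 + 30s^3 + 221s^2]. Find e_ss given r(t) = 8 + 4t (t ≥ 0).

0

Lowest-order denominator term is 221s^2, so the open loop has 2 poles at the origin → type 2 system. Treating each term separately:
  • 8: tracked with zero error.
  • 4t: tracked with zero error.
Total e_ss = 0.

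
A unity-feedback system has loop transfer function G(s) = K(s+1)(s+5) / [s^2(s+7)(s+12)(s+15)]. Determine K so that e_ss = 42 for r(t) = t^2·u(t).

12

G(s) has two factors of s in the denominator, so the system is type 2.
K_a = lim_{s→0} s^2·G(s) = K·1·5 / (7·12·15) = (1/252)·K.
e_ss = 2/K_a = 42 ⇒ K_a = 1/21 ⇒ K = (1/21)/(1/252) = 12.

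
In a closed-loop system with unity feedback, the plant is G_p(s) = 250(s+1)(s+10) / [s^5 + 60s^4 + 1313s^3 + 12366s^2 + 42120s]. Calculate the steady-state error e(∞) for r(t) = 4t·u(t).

The denominator has no term below 42120s — 1 pole at s=0, type 1.
K_v = lim_{s→0} s·G_p(s) = 250·1·10 / 42120 = 125/2106.
e_ss = 4/K_v = 4/(125/2106) = 67.392.

67.392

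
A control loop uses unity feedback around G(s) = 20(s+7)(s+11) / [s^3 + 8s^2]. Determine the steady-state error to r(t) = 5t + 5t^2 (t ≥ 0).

4/77

Lowest-order denominator term is 8s^2, so the open loop has 2 poles at the origin → type 2 system. Taking each input component in turn:
  • 5t: tracked with zero error.
  • 5t^2: e_ss = 10/K_a with K_a=192.5 → 4/77.
Total e_ss = 4/77.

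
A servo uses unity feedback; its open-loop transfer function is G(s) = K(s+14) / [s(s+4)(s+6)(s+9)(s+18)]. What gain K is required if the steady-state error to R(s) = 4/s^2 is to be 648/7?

12

One free integrator in G(s): this is a type 1 system.
K_v = lim_{s→0} s·G(s) = K·14 / (4·6·9·18) = (7/1944)·K.
e_ss = 4/K_v = 648/7 ⇒ K_v = 7/162 ⇒ K = (7/162)/(7/1944) = 12.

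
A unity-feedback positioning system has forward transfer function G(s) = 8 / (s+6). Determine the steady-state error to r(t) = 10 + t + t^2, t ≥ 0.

infinity

G(s) has no factors of s in the denominator, so the system is type 0. By superposition:
  • 10: e_ss = 10/(1+K_p) with K_p=4/3 → 30/7.
  • t: a type-0 system cannot track it, e_ss → ∞.
  • t^2: a type-0 system cannot track it, e_ss → ∞.
The unbounded component dominates.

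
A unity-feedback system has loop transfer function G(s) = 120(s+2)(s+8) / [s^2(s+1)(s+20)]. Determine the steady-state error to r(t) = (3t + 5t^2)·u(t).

5/48

System type = 2 (two poles at s=0). By superposition:
  • 3t: tracked with zero error.
  • 5t^2: e_ss = 10/K_a with K_a=96 → 5/48.
Total e_ss = 5/48.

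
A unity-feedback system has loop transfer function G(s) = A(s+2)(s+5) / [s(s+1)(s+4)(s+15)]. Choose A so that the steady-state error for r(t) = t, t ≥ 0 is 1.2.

5

The open loop has one pole at the origin → type 1 system.
K_v = lim_{s→0} s·G(s) = A·2·5 / (1·4·15) = (1/6)·A.
e_ss = 1/K_v = 1.2 ⇒ K_v = 5/6 ⇒ A = (5/6)/(1/6) = 5.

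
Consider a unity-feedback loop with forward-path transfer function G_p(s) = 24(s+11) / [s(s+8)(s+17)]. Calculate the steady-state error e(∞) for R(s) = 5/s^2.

The open loop has one pole at the origin → type 1 system.
K_v = lim_{s→0} s·G_p(s) = 24·11 / (8·17) = 33/17.
e_ss = 5/K_v = 5/(33/17) = 85/33.

85/33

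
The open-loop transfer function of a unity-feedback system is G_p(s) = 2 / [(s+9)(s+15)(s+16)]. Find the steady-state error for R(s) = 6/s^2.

infinity

System type = 0 (no poles at s=0).
For a type-0 system K_v = 0, so e_ss to a ramp input is unbounded.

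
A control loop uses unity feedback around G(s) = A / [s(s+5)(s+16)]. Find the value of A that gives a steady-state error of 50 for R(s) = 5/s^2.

8

G(s) has one factor of s in the denominator, so the system is type 1.
K_v = lim_{s→0} s·G(s) = A / (5·16) = 0.0125·A.
e_ss = 5/K_v = 50 ⇒ K_v = 0.1 ⇒ A = 0.1/0.0125 = 8.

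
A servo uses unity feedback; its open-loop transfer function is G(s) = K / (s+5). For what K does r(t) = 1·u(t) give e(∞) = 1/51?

No free integrators in G(s): this is a type 0 system.
K_p = lim_{s→0} G(s) = K / (5) = 0.2·K.
e_ss = 1/(1 + K_p) = 1/51 ⇒ 1 + 0.2·K = 51 ⇒ K = 250.

250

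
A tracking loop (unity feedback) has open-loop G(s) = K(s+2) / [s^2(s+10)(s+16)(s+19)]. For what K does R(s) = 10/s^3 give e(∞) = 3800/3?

12

G(s) has two factors of s in the denominator, so the system is type 2.
K_a = lim_{s→0} s^2·G(s) = K·2 / (10·16·19) = (1/1520)·K.
e_ss = 10/K_a = 3800/3 ⇒ K_a = 3/380 ⇒ K = (3/380)/(1/1520) = 12.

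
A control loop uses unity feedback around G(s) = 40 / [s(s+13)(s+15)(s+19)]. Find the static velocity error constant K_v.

G(s) has one factor of s in the denominator, so the system is type 1.
K_v = lim_{s→0} s·G(s) = 40 / (13·15·19) = 8/741.

8/741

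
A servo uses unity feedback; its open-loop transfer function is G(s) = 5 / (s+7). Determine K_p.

G(s) has no factors of s in the denominator, so the system is type 0.
K_p = lim_{s→0} G(s) = 5 / (7) = 5/7.

5/7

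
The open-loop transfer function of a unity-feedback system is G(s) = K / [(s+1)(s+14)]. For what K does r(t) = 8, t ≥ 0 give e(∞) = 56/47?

No free integrators in G(s): this is a type 0 system.
K_p = lim_{s→0} G(s) = K / (1·14) = (1/14)·K.
e_ss = 8/(1 + K_p) = 56/47 ⇒ 1 + (1/14)·K = 47/7 ⇒ K = 80.

80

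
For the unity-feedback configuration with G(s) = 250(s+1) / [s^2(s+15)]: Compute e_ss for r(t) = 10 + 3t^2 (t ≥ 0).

Two free integrators in G(s): this is a type 2 system. Treating each term separately:
  • 10: tracked with zero error.
  • 3t^2: e_ss = 6/K_a with K_a=50/3 → 0.36.
Total e_ss = 0.36.

0.36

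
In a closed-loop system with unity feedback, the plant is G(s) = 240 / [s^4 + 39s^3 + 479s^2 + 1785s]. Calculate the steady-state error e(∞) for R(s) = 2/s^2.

Factoring s from the denominator leaves a polynomial with constant term 1785, so the system is type 1.
K_v = lim_{s→0} s·G(s) = 240 / 1785 = 16/119.
e_ss = 2/K_v = 2/(16/119) = 14.875.

14.875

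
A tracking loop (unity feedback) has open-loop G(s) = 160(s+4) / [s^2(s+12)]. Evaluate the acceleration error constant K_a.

160/3

G(s) has two factors of s in the denominator, so the system is type 2.
K_a = lim_{s→0} s^2·G(s) = 160·4 / (12) = 160/3.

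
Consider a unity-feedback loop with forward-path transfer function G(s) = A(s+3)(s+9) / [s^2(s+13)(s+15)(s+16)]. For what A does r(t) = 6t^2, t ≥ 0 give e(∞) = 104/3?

40

G(s) has two factors of s in the denominator, so the system is type 2.
K_a = lim_{s→0} s^2·G(s) = A·3·9 / (13·15·16) = (9/1040)·A.
e_ss = 12/K_a = 104/3 ⇒ K_a = 9/26 ⇒ A = (9/26)/(9/1040) = 40.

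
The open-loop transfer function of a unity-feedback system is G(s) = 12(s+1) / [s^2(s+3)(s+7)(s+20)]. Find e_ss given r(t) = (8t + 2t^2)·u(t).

140

G(s) has two factors of s in the denominator, so the system is type 2. By superposition:
  • 8t: tracked with zero error.
  • 2t^2: e_ss = 4/K_a with K_a=1/35 → 140.
Total e_ss = 140.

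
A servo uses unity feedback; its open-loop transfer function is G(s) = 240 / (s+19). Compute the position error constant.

240/19

System type = 0 (no poles at s=0).
K_p = lim_{s→0} G(s) = 240 / (19) = 240/19.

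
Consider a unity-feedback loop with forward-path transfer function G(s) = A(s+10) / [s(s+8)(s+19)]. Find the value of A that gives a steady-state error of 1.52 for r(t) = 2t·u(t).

20

The open loop has one pole at the origin → type 1 system.
K_v = lim_{s→0} s·G(s) = A·10 / (8·19) = (5/76)·A.
e_ss = 2/K_v = 1.52 ⇒ K_v = 25/19 ⇒ A = (25/19)/(5/76) = 20.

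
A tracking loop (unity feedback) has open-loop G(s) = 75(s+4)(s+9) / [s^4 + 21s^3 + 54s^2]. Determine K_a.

Factoring s^2 from the denominator leaves a polynomial with constant term 54, so the system is type 2.
K_a = lim_{s→0} s^2·G(s) = 75·4·9 / 54 = 50.

50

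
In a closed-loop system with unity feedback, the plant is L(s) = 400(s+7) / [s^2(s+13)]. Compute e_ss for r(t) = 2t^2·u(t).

System type = 2 (two poles at s=0).
K_a = lim_{s→0} s^2·L(s) = 400·7 / (13) = 2800/13.
r(t) = 2t^2 gives R(s) = 4/s^3.
e_ss = 4/K_a = 4/(2800/13) = 13/700.

13/700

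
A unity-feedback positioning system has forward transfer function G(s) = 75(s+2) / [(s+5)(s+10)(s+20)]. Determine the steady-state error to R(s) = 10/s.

200/23

System type = 0 (no poles at s=0).
K_p = lim_{s→0} G(s) = 75·2 / (5·10·20) = 0.15.
e_ss = 10/(1 + K_p) = 10/1.15 = 200/23.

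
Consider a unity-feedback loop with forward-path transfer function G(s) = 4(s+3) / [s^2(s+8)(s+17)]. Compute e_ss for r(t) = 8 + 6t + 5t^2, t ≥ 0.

340/3

The open loop has two poles at the origin → type 2 system. Treating each term separately:
  • 8: tracked with zero error.
  • 6t: tracked with zero error.
  • 5t^2: e_ss = 10/K_a with K_a=3/34 → 340/3.
Total e_ss = 340/3.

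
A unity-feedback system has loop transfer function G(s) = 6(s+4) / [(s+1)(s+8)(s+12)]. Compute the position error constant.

0.25

G(s) has no factors of s in the denominator, so the system is type 0.
K_p = lim_{s→0} G(s) = 6·4 / (1·8·12) = 0.25.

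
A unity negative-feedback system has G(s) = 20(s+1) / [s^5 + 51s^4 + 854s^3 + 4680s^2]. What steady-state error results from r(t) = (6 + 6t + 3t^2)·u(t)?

The denominator has no term below 4680s^2 — 2 poles at s=0, type 2. By superposition:
  • 6: tracked with zero error.
  • 6t: tracked with zero error.
  • 3t^2: e_ss = 6/K_a with K_a=1/234 → 1404.
Total e_ss = 1404.

1404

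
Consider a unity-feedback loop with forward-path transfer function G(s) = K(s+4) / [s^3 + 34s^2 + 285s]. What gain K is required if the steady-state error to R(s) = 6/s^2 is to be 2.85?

Factoring s from the denominator leaves a polynomial with constant term 285, so the system is type 1.
K_v = lim_{s→0} s·G(s) = K·4 / 285 = (4/285)·K.
e_ss = 6/K_v = 2.85 ⇒ K_v = 40/19 ⇒ K = (40/19)/(4/285) = 150.

150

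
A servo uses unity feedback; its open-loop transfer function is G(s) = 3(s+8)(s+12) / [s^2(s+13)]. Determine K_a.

System type = 2 (two poles at s=0).
K_a = lim_{s→0} s^2·G(s) = 3·8·12 / (13) = 288/13.

288/13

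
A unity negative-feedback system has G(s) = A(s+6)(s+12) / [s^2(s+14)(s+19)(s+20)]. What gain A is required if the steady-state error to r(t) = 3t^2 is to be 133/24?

80

G(s) has two factors of s in the denominator, so the system is type 2.
K_a = lim_{s→0} s^2·G(s) = A·6·12 / (14·19·20) = (9/665)·A.
e_ss = 6/K_a = 133/24 ⇒ K_a = 144/133 ⇒ A = (144/133)/(9/665) = 80.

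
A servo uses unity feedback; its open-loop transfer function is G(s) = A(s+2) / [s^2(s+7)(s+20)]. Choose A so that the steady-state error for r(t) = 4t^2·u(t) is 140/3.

G(s) has two factors of s in the denominator, so the system is type 2.
K_a = lim_{s→0} s^2·G(s) = A·2 / (7·20) = (1/70)·A.
e_ss = 8/K_a = 140/3 ⇒ K_a = 6/35 ⇒ A = (6/35)/(1/70) = 12.

12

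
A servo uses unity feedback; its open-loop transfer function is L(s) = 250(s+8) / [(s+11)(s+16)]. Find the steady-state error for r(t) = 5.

The open loop has no poles at the origin → type 0 system.
K_p = lim_{s→0} L(s) = 250·8 / (11·16) = 125/11.
e_ss = 5/(1 + K_p) = 5/(136/11) = 55/136.

55/136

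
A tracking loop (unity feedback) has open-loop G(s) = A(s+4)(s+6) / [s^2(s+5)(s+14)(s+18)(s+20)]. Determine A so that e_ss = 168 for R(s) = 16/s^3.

100

G(s) has two factors of s in the denominator, so the system is type 2.
K_a = lim_{s→0} s^2·G(s) = A·4·6 / (5·14·18·20) = (1/1050)·A.
e_ss = 16/K_a = 168 ⇒ K_a = 2/21 ⇒ A = (2/21)/(1/1050) = 100.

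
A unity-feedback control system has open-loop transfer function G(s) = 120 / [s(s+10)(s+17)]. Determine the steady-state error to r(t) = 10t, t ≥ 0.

85/6

System type = 1 (one pole at s=0).
K_v = lim_{s→0} s·G(s) = 120 / (10·17) = 12/17.
e_ss = 10/K_v = 10/(12/17) = 85/6.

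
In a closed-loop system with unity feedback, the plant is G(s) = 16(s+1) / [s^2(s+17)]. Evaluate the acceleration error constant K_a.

16/17

G(s) has two factors of s in the denominator, so the system is type 2.
K_a = lim_{s→0} s^2·G(s) = 16·1 / (17) = 16/17.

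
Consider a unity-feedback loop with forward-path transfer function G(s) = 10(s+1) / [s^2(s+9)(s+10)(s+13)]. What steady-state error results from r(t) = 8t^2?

1872

Two free integrators in G(s): this is a type 2 system.
K_a = lim_{s→0} s^2·G(s) = 10·1 / (9·10·13) = 1/117.
r(t) = 8t^2 gives R(s) = 16/s^3.
e_ss = 16/K_a = 16/(1/117) = 1872.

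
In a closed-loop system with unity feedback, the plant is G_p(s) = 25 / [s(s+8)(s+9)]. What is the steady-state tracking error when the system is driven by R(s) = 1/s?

System type = 1 (one pole at s=0).
K_p = ∞ for a type-1 system; e_ss to a step is zero.

0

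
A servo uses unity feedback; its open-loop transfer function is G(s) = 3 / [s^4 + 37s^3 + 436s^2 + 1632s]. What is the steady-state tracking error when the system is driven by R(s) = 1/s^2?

544

Lowest-order denominator term is 1632s, so the open loop has 1 pole at the origin → type 1 system.
K_v = lim_{s→0} s·G(s) = 3 / 1632 = 1/544.
e_ss = 1/K_v = 1/(1/544) = 544.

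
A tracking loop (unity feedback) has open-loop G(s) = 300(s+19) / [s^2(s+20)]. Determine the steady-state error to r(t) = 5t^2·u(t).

2/57

The open loop has two poles at the origin → type 2 system.
K_a = lim_{s→0} s^2·G(s) = 300·19 / (20) = 285.
r(t) = 5t^2 gives R(s) = 10/s^3.
e_ss = 10/K_a = 10/285 = 2/57.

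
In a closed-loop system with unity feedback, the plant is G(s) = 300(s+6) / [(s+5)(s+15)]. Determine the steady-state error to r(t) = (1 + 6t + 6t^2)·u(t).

infinity

No free integrators in G(s): this is a type 0 system. By superposition:
  • 1: e_ss = 1/(1+K_p) with K_p=24 → 0.04.
  • 6t: a type-0 system cannot track it, e_ss → ∞.
  • 6t^2: a type-0 system cannot track it, e_ss → ∞.
The unbounded component dominates.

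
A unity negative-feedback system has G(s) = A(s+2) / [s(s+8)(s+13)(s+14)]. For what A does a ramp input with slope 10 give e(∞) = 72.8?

G(s) has one factor of s in the denominator, so the system is type 1.
K_v = lim_{s→0} s·G(s) = A·2 / (8·13·14) = (1/728)·A.
e_ss = 10/K_v = 72.8 ⇒ K_v = 25/182 ⇒ A = (25/182)/(1/728) = 100.

100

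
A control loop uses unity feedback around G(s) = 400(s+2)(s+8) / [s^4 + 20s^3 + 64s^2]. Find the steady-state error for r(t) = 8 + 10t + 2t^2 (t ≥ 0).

0.04

The denominator has no term below 64s^2 — 2 poles at s=0, type 2. By superposition:
  • 8: tracked with zero error.
  • 10t: tracked with zero error.
  • 2t^2: e_ss = 4/K_a with K_a=100 → 0.04.
Total e_ss = 0.04.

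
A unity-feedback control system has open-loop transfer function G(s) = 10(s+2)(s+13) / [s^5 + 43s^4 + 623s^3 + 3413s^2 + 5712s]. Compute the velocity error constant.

Lowest-order denominator term is 5712s, so the open loop has 1 pole at the origin → type 1 system.
K_v = lim_{s→0} s·G(s) = 10·2·13 / 5712 = 65/1428.

65/1428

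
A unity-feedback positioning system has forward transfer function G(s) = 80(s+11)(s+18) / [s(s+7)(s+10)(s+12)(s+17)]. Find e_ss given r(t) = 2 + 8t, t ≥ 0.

238/33

The open loop has one pole at the origin → type 1 system. Treating each term separately:
  • 2: tracked with zero error.
  • 8t: e_ss = 8/K_v with K_v=132/119 → 238/33.
Total e_ss = 238/33.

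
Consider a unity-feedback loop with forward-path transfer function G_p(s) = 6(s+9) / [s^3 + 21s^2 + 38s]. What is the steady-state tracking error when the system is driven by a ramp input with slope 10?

The denominator has no term below 38s — 1 pole at s=0, type 1.
K_v = lim_{s→0} s·G_p(s) = 6·9 / 38 = 27/19.
e_ss = 10/K_v = 10/(27/19) = 190/27.

190/27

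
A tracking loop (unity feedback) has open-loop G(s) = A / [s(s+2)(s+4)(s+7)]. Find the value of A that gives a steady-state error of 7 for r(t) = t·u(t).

System type = 1 (one pole at s=0).
K_v = lim_{s→0} s·G(s) = A / (2·4·7) = (1/56)·A.
e_ss = 1/K_v = 7 ⇒ K_v = 1/7 ⇒ A = (1/7)/(1/56) = 8.

8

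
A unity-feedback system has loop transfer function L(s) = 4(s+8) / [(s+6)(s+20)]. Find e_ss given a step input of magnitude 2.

30/19

System type = 0 (no poles at s=0).
K_p = lim_{s→0} L(s) = 4·8 / (6·20) = 4/15.
e_ss = 2/(1 + K_p) = 2/(19/15) = 30/19.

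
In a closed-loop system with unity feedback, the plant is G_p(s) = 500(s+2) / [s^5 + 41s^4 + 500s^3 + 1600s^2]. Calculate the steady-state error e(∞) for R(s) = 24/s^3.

38.4

Factoring s^2 from the denominator leaves a polynomial with constant term 1600, so the system is type 2.
K_a = lim_{s→0} s^2·G_p(s) = 500·2 / 1600 = 0.625.
r(t) = 12t^2 gives R(s) = 24/s^3.
e_ss = 24/K_a = 24/0.625 = 38.4.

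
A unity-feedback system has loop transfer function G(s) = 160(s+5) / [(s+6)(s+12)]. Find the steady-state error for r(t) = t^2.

infinity

No free integrators in G(s): this is a type 0 system.
K_a = lim_{s→0} s^2·G(s) = 0; the steady-state error to this parabolic input grows without bound.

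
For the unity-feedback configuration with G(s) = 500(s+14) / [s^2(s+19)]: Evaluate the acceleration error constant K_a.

7000/19

The open loop has two poles at the origin → type 2 system.
K_a = lim_{s→0} s^2·G(s) = 500·14 / (19) = 7000/19.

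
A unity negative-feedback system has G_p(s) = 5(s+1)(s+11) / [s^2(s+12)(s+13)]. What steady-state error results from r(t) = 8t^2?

2496/55

System type = 2 (two poles at s=0).
K_a = lim_{s→0} s^2·G_p(s) = 5·1·11 / (12·13) = 55/156.
r(t) = 8t^2 gives R(s) = 16/s^3.
e_ss = 16/K_a = 16/(55/156) = 2496/55.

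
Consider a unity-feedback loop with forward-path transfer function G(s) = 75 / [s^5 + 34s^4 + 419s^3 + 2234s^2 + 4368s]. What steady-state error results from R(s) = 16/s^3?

infinity

Factoring s from the denominator leaves a polynomial with constant term 4368, so the system is type 1.
K_a = lim_{s→0} s^2·G(s) = 0; the steady-state error to this parabolic input grows without bound.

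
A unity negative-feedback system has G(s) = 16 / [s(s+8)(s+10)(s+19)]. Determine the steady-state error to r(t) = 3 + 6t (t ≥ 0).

570

One free integrator in G(s): this is a type 1 system. By superposition:
  • 3: tracked with zero error.
  • 6t: e_ss = 6/K_v with K_v=1/95 → 570.
Total e_ss = 570.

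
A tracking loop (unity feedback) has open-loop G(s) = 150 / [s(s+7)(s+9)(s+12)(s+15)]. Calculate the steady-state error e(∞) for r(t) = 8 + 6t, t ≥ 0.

The open loop has one pole at the origin → type 1 system. Taking each input component in turn:
  • 8: tracked with zero error.
  • 6t: e_ss = 6/K_v with K_v=5/378 → 453.6.
Total e_ss = 453.6.

453.6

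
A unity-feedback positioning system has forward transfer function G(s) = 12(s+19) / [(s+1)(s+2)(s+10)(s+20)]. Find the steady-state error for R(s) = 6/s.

600/157

G(s) has no factors of s in the denominator, so the system is type 0.
K_p = lim_{s→0} G(s) = 12·19 / (1·2·10·20) = 0.57.
e_ss = 6/(1 + K_p) = 6/1.57 = 600/157.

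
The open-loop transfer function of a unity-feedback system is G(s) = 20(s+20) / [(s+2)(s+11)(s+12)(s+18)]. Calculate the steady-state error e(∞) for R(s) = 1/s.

297/322

G(s) has no factors of s in the denominator, so the system is type 0.
K_p = lim_{s→0} G(s) = 20·20 / (2·11·12·18) = 25/297.
e_ss = 1/(1 + K_p) = 1/(322/297) = 297/322.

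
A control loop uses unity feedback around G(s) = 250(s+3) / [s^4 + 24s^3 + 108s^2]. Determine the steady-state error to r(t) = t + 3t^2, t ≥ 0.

The denominator has no term below 108s^2 — 2 poles at s=0, type 2. Taking each input component in turn:
  • t: tracked with zero error.
  • 3t^2: e_ss = 6/K_a with K_a=125/18 → 0.864.
Total e_ss = 0.864.

0.864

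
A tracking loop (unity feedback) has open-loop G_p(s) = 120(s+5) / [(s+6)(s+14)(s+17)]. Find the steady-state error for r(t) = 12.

The open loop has no poles at the origin → type 0 system.
K_p = lim_{s→0} G_p(s) = 120·5 / (6·14·17) = 50/119.
e_ss = 12/(1 + K_p) = 12/(169/119) = 1428/169.

1428/169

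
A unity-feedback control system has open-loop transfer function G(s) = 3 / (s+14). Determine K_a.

The open loop has no poles at the origin → type 0 system.
K_a = lim_{s→0} s^2·G(s) = 0 (the extra factor of s kills the finite limit).

0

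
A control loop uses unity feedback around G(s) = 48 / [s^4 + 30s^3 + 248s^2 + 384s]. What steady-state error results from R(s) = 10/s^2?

Lowest-order denominator term is 384s, so the open loop has 1 pole at the origin → type 1 system.
K_v = lim_{s→0} s·G(s) = 48 / 384 = 0.125.
e_ss = 10/K_v = 10/0.125 = 80.

80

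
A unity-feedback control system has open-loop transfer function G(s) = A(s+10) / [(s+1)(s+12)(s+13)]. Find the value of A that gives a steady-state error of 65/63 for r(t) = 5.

System type = 0 (no poles at s=0).
K_p = lim_{s→0} G(s) = A·10 / (1·12·13) = (5/78)·A.
e_ss = 5/(1 + K_p) = 65/63 ⇒ 1 + (5/78)·A = 63/13 ⇒ A = 60.

60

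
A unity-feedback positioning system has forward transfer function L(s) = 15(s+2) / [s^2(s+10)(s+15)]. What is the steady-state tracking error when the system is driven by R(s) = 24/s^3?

L(s) has two factors of s in the denominator, so the system is type 2.
K_a = lim_{s→0} s^2·L(s) = 15·2 / (10·15) = 0.2.
r(t) = 12t^2 gives R(s) = 24/s^3.
e_ss = 24/K_a = 24/0.2 = 120.

120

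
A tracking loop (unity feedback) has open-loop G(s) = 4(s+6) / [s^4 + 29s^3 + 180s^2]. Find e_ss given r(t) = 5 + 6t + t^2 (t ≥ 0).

15

The denominator has no term below 180s^2 — 2 poles at s=0, type 2. By superposition:
  • 5: tracked with zero error.
  • 6t: tracked with zero error.
  • t^2: e_ss = 2/K_a with K_a=2/15 → 15.
Total e_ss = 15.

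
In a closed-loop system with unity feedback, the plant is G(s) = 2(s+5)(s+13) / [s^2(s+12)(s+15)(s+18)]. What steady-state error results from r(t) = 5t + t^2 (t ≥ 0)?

Two free integrators in G(s): this is a type 2 system. By superposition:
  • 5t: tracked with zero error.
  • t^2: e_ss = 2/K_a with K_a=13/324 → 648/13.
Total e_ss = 648/13.

648/13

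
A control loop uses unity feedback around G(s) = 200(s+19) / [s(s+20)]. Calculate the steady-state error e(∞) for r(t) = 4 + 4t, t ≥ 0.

2/95

The open loop has one pole at the origin → type 1 system. By superposition:
  • 4: tracked with zero error.
  • 4t: e_ss = 4/K_v with K_v=190 → 2/95.
Total e_ss = 2/95.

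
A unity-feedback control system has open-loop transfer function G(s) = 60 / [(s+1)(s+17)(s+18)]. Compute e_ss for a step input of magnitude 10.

The open loop has no poles at the origin → type 0 system.
K_p = lim_{s→0} G(s) = 60 / (1·17·18) = 10/51.
e_ss = 10/(1 + K_p) = 10/(61/51) = 510/61.

510/61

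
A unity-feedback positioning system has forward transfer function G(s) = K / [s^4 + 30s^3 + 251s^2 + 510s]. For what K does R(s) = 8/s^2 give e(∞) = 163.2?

25

The denominator has no term below 510s — 1 pole at s=0, type 1.
K_v = lim_{s→0} s·G(s) = K / 510 = (1/510)·K.
e_ss = 8/K_v = 163.2 ⇒ K_v = 5/102 ⇒ K = (5/102)/(1/510) = 25.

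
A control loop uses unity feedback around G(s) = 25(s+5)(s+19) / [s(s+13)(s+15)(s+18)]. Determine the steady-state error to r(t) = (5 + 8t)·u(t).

5616/475

G(s) has one factor of s in the denominator, so the system is type 1. Taking each input component in turn:
  • 5: tracked with zero error.
  • 8t: e_ss = 8/K_v with K_v=475/702 → 5616/475.
Total e_ss = 5616/475.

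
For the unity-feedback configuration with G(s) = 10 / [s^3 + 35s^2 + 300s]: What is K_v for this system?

The denominator has no term below 300s — 1 pole at s=0, type 1.
K_v = lim_{s→0} s·G(s) = 10 / 300 = 1/30.

1/30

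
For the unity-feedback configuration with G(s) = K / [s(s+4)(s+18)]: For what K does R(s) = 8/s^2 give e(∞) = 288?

2

G(s) has one factor of s in the denominator, so the system is type 1.
K_v = lim_{s→0} s·G(s) = K / (4·18) = (1/72)·K.
e_ss = 8/K_v = 288 ⇒ K_v = 1/36 ⇒ K = (1/36)/(1/72) = 2.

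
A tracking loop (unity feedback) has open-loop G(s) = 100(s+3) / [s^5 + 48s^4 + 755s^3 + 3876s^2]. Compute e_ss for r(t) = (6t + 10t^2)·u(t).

The denominator has no term below 3876s^2 — 2 poles at s=0, type 2. By superposition:
  • 6t: tracked with zero error.
  • 10t^2: e_ss = 20/K_a with K_a=25/323 → 258.4.
Total e_ss = 258.4.

258.4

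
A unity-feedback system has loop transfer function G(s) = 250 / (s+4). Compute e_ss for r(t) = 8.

16/127

G(s) has no factors of s in the denominator, so the system is type 0.
K_p = lim_{s→0} G(s) = 250 / (4) = 62.5.
e_ss = 8/(1 + K_p) = 8/63.5 = 16/127.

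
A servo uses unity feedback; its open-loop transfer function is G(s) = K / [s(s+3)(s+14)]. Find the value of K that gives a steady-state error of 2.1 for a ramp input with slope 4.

80

System type = 1 (one pole at s=0).
K_v = lim_{s→0} s·G(s) = K / (3·14) = (1/42)·K.
e_ss = 4/K_v = 2.1 ⇒ K_v = 40/21 ⇒ K = (40/21)/(1/42) = 80.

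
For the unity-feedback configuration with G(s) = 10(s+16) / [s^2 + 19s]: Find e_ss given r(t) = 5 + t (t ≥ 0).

Factoring s from the denominator leaves a polynomial with constant term 19, so the system is type 1. Treating each term separately:
  • 5: tracked with zero error.
  • t: e_ss = 1/K_v with K_v=160/19 → 19/160.
Total e_ss = 19/160.

19/160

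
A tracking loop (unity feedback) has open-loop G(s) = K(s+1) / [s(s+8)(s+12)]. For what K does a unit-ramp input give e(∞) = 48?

System type = 1 (one pole at s=0).
K_v = lim_{s→0} s·G(s) = K·1 / (8·12) = (1/96)·K.
e_ss = 1/K_v = 48 ⇒ K_v = 1/48 ⇒ K = (1/48)/(1/96) = 2.

2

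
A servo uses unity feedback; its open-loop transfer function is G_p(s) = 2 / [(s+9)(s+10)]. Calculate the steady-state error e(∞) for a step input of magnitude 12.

G_p(s) has no factors of s in the denominator, so the system is type 0.
K_p = lim_{s→0} G_p(s) = 2 / (9·10) = 1/45.
e_ss = 12/(1 + K_p) = 12/(46/45) = 270/23.

270/23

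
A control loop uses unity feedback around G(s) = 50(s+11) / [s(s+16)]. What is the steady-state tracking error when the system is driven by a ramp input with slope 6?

48/275

System type = 1 (one pole at s=0).
K_v = lim_{s→0} s·G(s) = 50·11 / (16) = 34.375.
e_ss = 6/K_v = 6/34.375 = 48/275.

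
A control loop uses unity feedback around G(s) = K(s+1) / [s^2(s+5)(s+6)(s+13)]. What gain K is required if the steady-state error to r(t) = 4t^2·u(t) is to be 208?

System type = 2 (two poles at s=0).
K_a = lim_{s→0} s^2·G(s) = K·1 / (5·6·13) = (1/390)·K.
e_ss = 8/K_a = 208 ⇒ K_a = 1/26 ⇒ K = (1/26)/(1/390) = 15.

15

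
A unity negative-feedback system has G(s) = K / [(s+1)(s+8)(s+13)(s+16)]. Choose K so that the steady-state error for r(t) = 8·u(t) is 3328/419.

System type = 0 (no poles at s=0).
K_p = lim_{s→0} G(s) = K / (1·8·13·16) = (1/1664)·K.
e_ss = 8/(1 + K_p) = 3328/419 ⇒ 1 + (1/1664)·K = 419/416 ⇒ K = 12.

12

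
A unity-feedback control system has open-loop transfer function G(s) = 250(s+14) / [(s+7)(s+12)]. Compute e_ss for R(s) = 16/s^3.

infinity

The open loop has no poles at the origin → type 0 system.
K_a = lim_{s→0} s^2·G(s) = 0; the steady-state error to this parabolic input grows without bound.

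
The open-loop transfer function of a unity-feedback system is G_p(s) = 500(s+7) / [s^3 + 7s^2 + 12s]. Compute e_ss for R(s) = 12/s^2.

36/875

Factoring s from the denominator leaves a polynomial with constant term 12, so the system is type 1.
K_v = lim_{s→0} s·G_p(s) = 500·7 / 12 = 875/3.
e_ss = 12/K_v = 12/(875/3) = 36/875.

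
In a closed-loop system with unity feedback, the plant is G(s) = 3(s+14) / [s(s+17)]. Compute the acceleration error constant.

0

System type = 1 (one pole at s=0).
K_a = lim_{s→0} s^2·G(s) = 0 (the extra factor of s kills the finite limit).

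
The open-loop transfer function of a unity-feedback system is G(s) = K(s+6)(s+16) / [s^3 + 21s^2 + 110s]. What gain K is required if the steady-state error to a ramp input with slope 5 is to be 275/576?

12

The denominator has no term below 110s — 1 pole at s=0, type 1.
K_v = lim_{s→0} s·G(s) = K·6·16 / 110 = (48/55)·K.
e_ss = 5/K_v = 275/576 ⇒ K_v = 576/55 ⇒ K = (576/55)/(48/55) = 12.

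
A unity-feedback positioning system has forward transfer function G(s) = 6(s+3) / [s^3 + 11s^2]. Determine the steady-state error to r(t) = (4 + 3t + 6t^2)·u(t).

22/3

The denominator has no term below 11s^2 — 2 poles at s=0, type 2. Taking each input component in turn:
  • 4: tracked with zero error.
  • 3t: tracked with zero error.
  • 6t^2: e_ss = 12/K_a with K_a=18/11 → 22/3.
Total e_ss = 22/3.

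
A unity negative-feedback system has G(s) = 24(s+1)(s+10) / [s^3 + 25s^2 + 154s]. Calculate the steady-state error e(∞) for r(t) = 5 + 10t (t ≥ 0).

Factoring s from the denominator leaves a polynomial with constant term 154, so the system is type 1. Taking each input component in turn:
  • 5: tracked with zero error.
  • 10t: e_ss = 10/K_v with K_v=120/77 → 77/12.
Total e_ss = 77/12.

77/12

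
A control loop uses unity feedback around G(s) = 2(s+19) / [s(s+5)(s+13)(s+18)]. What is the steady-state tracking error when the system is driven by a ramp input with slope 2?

1170/19

The open loop has one pole at the origin → type 1 system.
K_v = lim_{s→0} s·G(s) = 2·19 / (5·13·18) = 19/585.
e_ss = 2/K_v = 2/(19/585) = 1170/19.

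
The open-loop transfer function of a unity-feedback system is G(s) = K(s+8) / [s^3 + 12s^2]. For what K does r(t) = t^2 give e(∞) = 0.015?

Lowest-order denominator term is 12s^2, so the open loop has 2 poles at the origin → type 2 system.
K_a = lim_{s→0} s^2·G(s) = K·8 / 12 = (2/3)·K.
e_ss = 2/K_a = 0.015 ⇒ K_a = 400/3 ⇒ K = (400/3)/(2/3) = 200.

200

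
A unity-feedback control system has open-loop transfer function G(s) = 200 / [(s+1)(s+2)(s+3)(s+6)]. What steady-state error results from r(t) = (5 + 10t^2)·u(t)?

infinity

The open loop has no poles at the origin → type 0 system. By superposition:
  • 5: e_ss = 5/(1+K_p) with K_p=50/9 → 45/59.
  • 10t^2: a type-0 system cannot track it, e_ss → ∞.
The unbounded component dominates.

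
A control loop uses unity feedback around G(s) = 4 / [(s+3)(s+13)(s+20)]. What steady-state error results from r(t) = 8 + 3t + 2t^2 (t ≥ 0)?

No free integrators in G(s): this is a type 0 system. Taking each input component in turn:
  • 8: e_ss = 8/(1+K_p) with K_p=1/195 → 390/49.
  • 3t: a type-0 system cannot track it, e_ss → ∞.
  • 2t^2: a type-0 system cannot track it, e_ss → ∞.
The unbounded component dominates.

infinity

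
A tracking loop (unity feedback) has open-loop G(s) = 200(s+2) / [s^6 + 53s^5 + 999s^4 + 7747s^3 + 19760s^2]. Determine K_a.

The denominator has no term below 19760s^2 — 2 poles at s=0, type 2.
K_a = lim_{s→0} s^2·G(s) = 200·2 / 19760 = 5/247.

5/247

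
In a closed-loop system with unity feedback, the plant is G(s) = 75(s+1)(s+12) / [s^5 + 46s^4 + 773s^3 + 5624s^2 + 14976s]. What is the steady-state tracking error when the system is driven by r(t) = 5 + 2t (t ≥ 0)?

33.28

Factoring s from the denominator leaves a polynomial with constant term 14976, so the system is type 1. Treating each term separately:
  • 5: tracked with zero error.
  • 2t: e_ss = 2/K_v with K_v=25/416 → 33.28.
Total e_ss = 33.28.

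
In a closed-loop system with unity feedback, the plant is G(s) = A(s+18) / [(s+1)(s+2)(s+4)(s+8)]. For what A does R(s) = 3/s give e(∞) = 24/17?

System type = 0 (no poles at s=0).
K_p = lim_{s→0} G(s) = A·18 / (1·2·4·8) = (9/32)·A.
e_ss = 3/(1 + K_p) = 24/17 ⇒ 1 + (9/32)·A = 2.125 ⇒ A = 4.

4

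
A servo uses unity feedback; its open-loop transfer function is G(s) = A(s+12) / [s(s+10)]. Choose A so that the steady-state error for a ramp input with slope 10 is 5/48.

80

G(s) has one factor of s in the denominator, so the system is type 1.
K_v = lim_{s→0} s·G(s) = A·12 / (10) = 1.2·A.
e_ss = 10/K_v = 5/48 ⇒ K_v = 96 ⇒ A = 96/1.2 = 80.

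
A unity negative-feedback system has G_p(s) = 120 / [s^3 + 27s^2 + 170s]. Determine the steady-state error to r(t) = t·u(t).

17/12

Factoring s from the denominator leaves a polynomial with constant term 170, so the system is type 1.
K_v = lim_{s→0} s·G_p(s) = 120 / 170 = 12/17.
e_ss = 1/K_v = 1/(12/17) = 17/12.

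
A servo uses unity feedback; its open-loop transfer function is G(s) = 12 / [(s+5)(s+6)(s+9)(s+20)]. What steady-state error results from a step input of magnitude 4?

1800/451

No free integrators in G(s): this is a type 0 system.
K_p = lim_{s→0} G(s) = 12 / (5·6·9·20) = 1/450.
e_ss = 4/(1 + K_p) = 4/(451/450) = 1800/451.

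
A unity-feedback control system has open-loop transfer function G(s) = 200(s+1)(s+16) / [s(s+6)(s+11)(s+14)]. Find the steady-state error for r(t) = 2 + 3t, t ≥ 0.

One free integrator in G(s): this is a type 1 system. By superposition:
  • 2: tracked with zero error.
  • 3t: e_ss = 3/K_v with K_v=800/231 → 693/800.
Total e_ss = 693/800.

693/800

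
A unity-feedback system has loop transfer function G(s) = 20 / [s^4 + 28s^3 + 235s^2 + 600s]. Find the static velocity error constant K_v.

1/30

Lowest-order denominator term is 600s, so the open loop has 1 pole at the origin → type 1 system.
K_v = lim_{s→0} s·G(s) = 20 / 600 = 1/30.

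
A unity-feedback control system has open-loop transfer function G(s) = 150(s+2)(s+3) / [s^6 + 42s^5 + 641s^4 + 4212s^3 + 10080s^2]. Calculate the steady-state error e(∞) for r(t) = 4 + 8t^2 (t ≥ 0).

Factoring s^2 from the denominator leaves a polynomial with constant term 10080, so the system is type 2. By superposition:
  • 4: tracked with zero error.
  • 8t^2: e_ss = 16/K_a with K_a=5/56 → 179.2.
Total e_ss = 179.2.

179.2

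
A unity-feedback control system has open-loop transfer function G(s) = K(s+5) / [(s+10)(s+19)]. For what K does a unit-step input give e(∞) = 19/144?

250

No free integrators in G(s): this is a type 0 system.
K_p = lim_{s→0} G(s) = K·5 / (10·19) = (1/38)·K.
e_ss = 1/(1 + K_p) = 19/144 ⇒ 1 + (1/38)·K = 144/19 ⇒ K = 250.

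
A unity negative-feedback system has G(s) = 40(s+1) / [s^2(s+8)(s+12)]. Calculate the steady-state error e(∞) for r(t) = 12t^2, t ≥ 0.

Two free integrators in G(s): this is a type 2 system.
K_a = lim_{s→0} s^2·G(s) = 40·1 / (8·12) = 5/12.
r(t) = 12t^2 gives R(s) = 24/s^3.
e_ss = 24/K_a = 24/(5/12) = 57.6.

57.6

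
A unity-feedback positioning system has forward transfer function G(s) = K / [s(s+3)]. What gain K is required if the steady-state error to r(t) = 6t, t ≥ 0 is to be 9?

System type = 1 (one pole at s=0).
K_v = lim_{s→0} s·G(s) = K / (3) = (1/3)·K.
e_ss = 6/K_v = 9 ⇒ K_v = 2/3 ⇒ K = (2/3)/(1/3) = 2.

2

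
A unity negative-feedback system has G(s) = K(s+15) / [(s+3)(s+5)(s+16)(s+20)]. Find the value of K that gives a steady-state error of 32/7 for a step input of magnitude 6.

G(s) has no factors of s in the denominator, so the system is type 0.
K_p = lim_{s→0} G(s) = K·15 / (3·5·16·20) = (1/320)·K.
e_ss = 6/(1 + K_p) = 32/7 ⇒ 1 + (1/320)·K = 1.3125 ⇒ K = 100.

100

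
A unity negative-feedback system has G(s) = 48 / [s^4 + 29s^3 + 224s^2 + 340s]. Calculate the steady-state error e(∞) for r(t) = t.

Lowest-order denominator term is 340s, so the open loop has 1 pole at the origin → type 1 system.
K_v = lim_{s→0} s·G(s) = 48 / 340 = 12/85.
e_ss = 1/K_v = 1/(12/85) = 85/12.

85/12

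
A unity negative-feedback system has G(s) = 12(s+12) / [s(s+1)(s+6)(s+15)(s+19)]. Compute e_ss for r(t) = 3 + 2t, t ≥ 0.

23.75

System type = 1 (one pole at s=0). Taking each input component in turn:
  • 3: tracked with zero error.
  • 2t: e_ss = 2/K_v with K_v=8/95 → 23.75.
Total e_ss = 23.75.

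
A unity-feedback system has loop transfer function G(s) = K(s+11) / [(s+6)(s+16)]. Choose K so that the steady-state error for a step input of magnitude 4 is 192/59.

The open loop has no poles at the origin → type 0 system.
K_p = lim_{s→0} G(s) = K·11 / (6·16) = (11/96)·K.
e_ss = 4/(1 + K_p) = 192/59 ⇒ 1 + (11/96)·K = 59/48 ⇒ K = 2.

2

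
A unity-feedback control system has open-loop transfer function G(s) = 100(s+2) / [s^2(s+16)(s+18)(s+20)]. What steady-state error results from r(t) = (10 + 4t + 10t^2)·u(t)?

The open loop has two poles at the origin → type 2 system. By superposition:
  • 10: tracked with zero error.
  • 4t: tracked with zero error.
  • 10t^2: e_ss = 20/K_a with K_a=5/144 → 576.
Total e_ss = 576.

576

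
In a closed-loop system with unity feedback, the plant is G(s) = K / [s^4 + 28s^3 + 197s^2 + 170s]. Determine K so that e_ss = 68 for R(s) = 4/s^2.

10

Lowest-order denominator term is 170s, so the open loop has 1 pole at the origin → type 1 system.
K_v = lim_{s→0} s·G(s) = K / 170 = (1/170)·K.
e_ss = 4/K_v = 68 ⇒ K_v = 1/17 ⇒ K = (1/17)/(1/170) = 10.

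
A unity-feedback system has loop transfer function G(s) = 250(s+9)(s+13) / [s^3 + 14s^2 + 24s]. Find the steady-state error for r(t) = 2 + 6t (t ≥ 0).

Lowest-order denominator term is 24s, so the open loop has 1 pole at the origin → type 1 system. Taking each input component in turn:
  • 2: tracked with zero error.
  • 6t: e_ss = 6/K_v with K_v=1218.75 → 8/1625.
Total e_ss = 8/1625.

8/1625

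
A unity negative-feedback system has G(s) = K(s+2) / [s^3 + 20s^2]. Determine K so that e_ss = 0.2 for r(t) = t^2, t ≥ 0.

The denominator has no term below 20s^2 — 2 poles at s=0, type 2.
K_a = lim_{s→0} s^2·G(s) = K·2 / 20 = 0.1·K.
e_ss = 2/K_a = 0.2 ⇒ K_a = 10 ⇒ K = 10/0.1 = 100.

100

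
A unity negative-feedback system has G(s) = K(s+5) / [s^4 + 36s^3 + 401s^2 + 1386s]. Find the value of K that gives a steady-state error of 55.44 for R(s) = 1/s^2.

5

The denominator has no term below 1386s — 1 pole at s=0, type 1.
K_v = lim_{s→0} s·G(s) = K·5 / 1386 = (5/1386)·K.
e_ss = 1/K_v = 55.44 ⇒ K_v = 25/1386 ⇒ K = (25/1386)/(5/1386) = 5.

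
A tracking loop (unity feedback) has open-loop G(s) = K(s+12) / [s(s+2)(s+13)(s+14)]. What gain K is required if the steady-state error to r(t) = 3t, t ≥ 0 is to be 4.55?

20

System type = 1 (one pole at s=0).
K_v = lim_{s→0} s·G(s) = K·12 / (2·13·14) = (3/91)·K.
e_ss = 3/K_v = 4.55 ⇒ K_v = 60/91 ⇒ K = (60/91)/(3/91) = 20.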